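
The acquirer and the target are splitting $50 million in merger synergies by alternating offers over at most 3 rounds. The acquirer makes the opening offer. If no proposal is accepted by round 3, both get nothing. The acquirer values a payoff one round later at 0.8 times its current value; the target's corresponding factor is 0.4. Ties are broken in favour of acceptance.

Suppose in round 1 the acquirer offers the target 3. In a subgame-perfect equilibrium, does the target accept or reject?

Round 3 (the acquirer proposes): rejection yields 0 for the target; the acquirer offers 0 and keeps 50.
Round 2 (the target proposes): the acquirer can get 50 next round, worth 0.8 × 50 = 40 now; the target offers that and keeps 10.
So by rejecting in round 1, the target gets 10 next round, worth 0.4 × 10 = 4 now.
Offer 3 < 4, so the target rejects.

Reject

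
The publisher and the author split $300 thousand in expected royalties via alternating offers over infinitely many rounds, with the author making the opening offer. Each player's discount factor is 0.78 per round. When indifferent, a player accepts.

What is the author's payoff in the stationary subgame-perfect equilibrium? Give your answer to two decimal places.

In a stationary SPE each proposer offers the other exactly their discounted continuation value.
If the author keeps x when proposing and the publisher keeps y when proposing, then x = 300 − 0.78y and y = 300 − 0.78x.
Solving: x = 300(1 − 0.78) / (1 − 0.78·0.78) = 66 / 0.3916 ≈ 168.5393.
The publisher gets 300 − 168.5393 ≈ 131.4607.

168.54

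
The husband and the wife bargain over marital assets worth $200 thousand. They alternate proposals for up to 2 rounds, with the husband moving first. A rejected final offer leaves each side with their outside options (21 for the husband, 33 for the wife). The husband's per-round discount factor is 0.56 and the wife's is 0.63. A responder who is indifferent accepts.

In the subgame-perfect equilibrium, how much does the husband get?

87.23

Round 2 (the wife proposes): the husband gets 21 if talks fail, so the wife offers 21 and keeps 179.
Round 1 (the husband proposes): the wife can get 179 next round, worth 0.63 × 179 = 112.77 now, so the husband offers 112.77, keeping 87.23.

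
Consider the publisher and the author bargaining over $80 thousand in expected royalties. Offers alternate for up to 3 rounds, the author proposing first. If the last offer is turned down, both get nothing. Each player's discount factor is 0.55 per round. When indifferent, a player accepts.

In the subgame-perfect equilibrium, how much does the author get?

60.2

Solve by backward induction from round 3.
Round 3 (the author proposes): the publisher will accept anything ≥ 0, so the author offers 0 and keeps 80.
Round 2 (the publisher proposes): the author can get 80 next round, worth 0.55 × 80 = 44 now; the publisher offers that and keeps 36.
Round 1 (the author proposes): the publisher can get 36 next round, worth 0.55 × 36 = 19.8 now, so the author offers 19.8, keeping 60.2.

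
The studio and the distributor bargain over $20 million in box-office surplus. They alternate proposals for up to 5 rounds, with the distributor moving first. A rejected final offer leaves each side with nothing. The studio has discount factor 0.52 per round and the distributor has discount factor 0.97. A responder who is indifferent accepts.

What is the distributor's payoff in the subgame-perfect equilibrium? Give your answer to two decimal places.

Round 5 (the distributor proposes): the studio will accept anything ≥ 0, so the distributor offers 0 and keeps 20.
Round 4 (the studio proposes): the distributor can get 20 next round, worth 0.97 × 20 = 19.4 now, so the studio offers 19.4, keeping 0.6.
Round 3 (the distributor proposes): the studio can get 0.6 next round, worth 0.52 × 0.6 = 0.312 now. The distributor offers 0.312 and keeps 20 − 0.312 = 19.688.
Round 2 (the studio proposes): the distributor can get 19.688 next round, worth 0.97 × 19.688 = 19.09736 now; the studio offers that and keeps 0.90264.
Round 1 (the distributor proposes): the studio can get 0.90264 next round, worth 0.52 × 0.90264 = 0.4693728 now; the distributor offers that and keeps 19.5306272.

19.53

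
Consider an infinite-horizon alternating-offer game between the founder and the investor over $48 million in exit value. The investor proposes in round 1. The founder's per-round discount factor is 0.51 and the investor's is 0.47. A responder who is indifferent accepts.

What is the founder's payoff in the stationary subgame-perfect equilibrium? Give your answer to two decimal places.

In a stationary SPE each proposer offers the other exactly their discounted continuation value.
If the investor keeps x when proposing and the founder keeps y when proposing, then x = 48 − 0.51y and y = 48 − 0.47x.
Solving: x = 48(1 − 0.51) / (1 − 0.47·0.51) = 23.52 / 0.7603 ≈ 30.9352.
The founder gets 48 − 30.9352 ≈ 17.0648.

17.06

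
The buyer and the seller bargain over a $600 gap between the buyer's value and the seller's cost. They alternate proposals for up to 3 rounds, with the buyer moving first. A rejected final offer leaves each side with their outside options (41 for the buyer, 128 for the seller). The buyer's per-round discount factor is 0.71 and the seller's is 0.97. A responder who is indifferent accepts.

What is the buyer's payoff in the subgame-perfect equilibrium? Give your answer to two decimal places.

Round 3 (the buyer proposes): the seller gets 128 if talks fail, so the buyer offers 128 and keeps 472.
Round 2 (the seller proposes): the buyer can get 472 next round, worth 0.71 × 472 = 335.12 now, so the seller offers 335.12, keeping 264.88.
Round 1 (the buyer proposes): the seller can get 264.88 next round, worth 0.97 × 264.88 = 256.9336 now; the buyer offers that and keeps 343.0664.

343.07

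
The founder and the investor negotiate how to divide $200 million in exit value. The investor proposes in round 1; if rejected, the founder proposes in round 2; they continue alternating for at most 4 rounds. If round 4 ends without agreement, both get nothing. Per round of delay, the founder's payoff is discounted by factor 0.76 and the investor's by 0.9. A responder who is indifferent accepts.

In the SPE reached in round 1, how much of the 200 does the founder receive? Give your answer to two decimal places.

119.17

Round 4 (the founder proposes): the investor will accept anything ≥ 0, so the founder offers 0 and keeps 200.
Round 3 (the investor proposes): the founder can get 200 next round, worth 0.76 × 200 = 152 now, so the investor offers 152, keeping 48.
Round 2 (the founder proposes): the investor can get 48 next round, worth 0.9 × 48 = 43.2 now. The founder offers 43.2 and keeps 200 − 43.2 = 156.8.
Round 1 (the investor proposes): the founder can get 156.8 next round, worth 0.76 × 156.8 = 119.168 now, so the investor offers 119.168, keeping 80.832.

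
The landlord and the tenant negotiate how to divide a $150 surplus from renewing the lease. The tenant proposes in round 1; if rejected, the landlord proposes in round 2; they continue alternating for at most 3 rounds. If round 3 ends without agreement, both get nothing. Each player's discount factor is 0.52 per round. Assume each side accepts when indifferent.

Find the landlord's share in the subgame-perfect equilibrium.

Solve by backward induction from round 3.
Round 3 (the tenant proposes): rejection yields 0 for the landlord; the tenant offers 0 and keeps 150.
Round 2 (the landlord proposes): the tenant can get 150 next round, worth 0.52 × 150 = 78 now, so the landlord offers 78, keeping 72.
Round 1 (the tenant proposes): the landlord can get 72 next round, worth 0.52 × 72 = 37.44 now; the tenant offers that and keeps 112.56.

37.44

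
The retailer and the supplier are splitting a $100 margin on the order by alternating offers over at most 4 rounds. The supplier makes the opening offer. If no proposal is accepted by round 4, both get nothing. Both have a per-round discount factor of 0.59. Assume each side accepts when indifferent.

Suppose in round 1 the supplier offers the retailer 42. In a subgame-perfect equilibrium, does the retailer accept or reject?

Reject

Round 4 (the retailer proposes): the supplier will accept anything ≥ 0, so the retailer offers 0 and keeps 100.
Round 3 (the supplier proposes): the retailer can get 100 next round, worth 0.59 × 100 = 59 now; the supplier offers that and keeps 41.
Round 2 (the retailer proposes): the supplier can get 41 next round, worth 0.59 × 41 = 24.19 now; the retailer offers that and keeps 75.81.
So by rejecting in round 1, the retailer gets 75.81 next round, worth 0.59 × 75.81 = 44.7279 now.
Offer 42 < 44.7279, so the retailer rejects.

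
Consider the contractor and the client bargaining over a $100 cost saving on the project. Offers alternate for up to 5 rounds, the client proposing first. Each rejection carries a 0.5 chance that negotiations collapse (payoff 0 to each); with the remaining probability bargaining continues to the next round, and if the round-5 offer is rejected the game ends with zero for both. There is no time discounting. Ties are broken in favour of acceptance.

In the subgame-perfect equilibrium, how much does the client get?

68.75

Round 5 (the client proposes): the contractor will accept anything ≥ 0, so the client offers 0 and keeps 100.
Round 4 (the contractor proposes): rejecting gives the client an expected 0.5 × 100 = 50; the contractor offers that and keeps 50.
Round 3 (the client proposes): rejecting gives the contractor an expected 0.5 × 50 = 25, so the client offers 25, keeping 75.
Round 2 (the contractor proposes): rejecting gives the client an expected 0.5 × 75 = 37.5; the contractor offers that and keeps 62.5.
Round 1 (the client proposes): rejecting gives the contractor an expected 0.5 × 62.5 = 31.25; the client offers that and keeps 68.75.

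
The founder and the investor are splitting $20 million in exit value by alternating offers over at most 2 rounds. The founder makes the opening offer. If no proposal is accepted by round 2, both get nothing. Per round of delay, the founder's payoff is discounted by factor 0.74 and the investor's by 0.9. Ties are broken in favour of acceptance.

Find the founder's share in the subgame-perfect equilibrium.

2

Solve by backward induction from round 2.
Round 2 (the investor proposes): rejection yields 0 for the founder; the investor offers 0 and keeps 20.
Round 1 (the founder proposes): the investor can get 20 next round, worth 0.9 × 20 = 18 now, so the founder offers 18, keeping 2.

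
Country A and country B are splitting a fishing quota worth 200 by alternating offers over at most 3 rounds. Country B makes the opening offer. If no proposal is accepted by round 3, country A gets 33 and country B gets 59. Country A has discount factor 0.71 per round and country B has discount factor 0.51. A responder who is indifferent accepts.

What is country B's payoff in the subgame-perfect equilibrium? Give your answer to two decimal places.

Round 3 (country B proposes): country A gets 33 if talks fail, so country B offers 33 and keeps 167.
Round 2 (country A proposes): country B can get 167 next round, worth 0.51 × 167 = 85.17 now; country A offers that and keeps 114.83.
Round 1 (country B proposes): country A can get 114.83 next round, worth 0.71 × 114.83 = 81.5293 now, so country B offers 81.5293, keeping 118.4707.

118.47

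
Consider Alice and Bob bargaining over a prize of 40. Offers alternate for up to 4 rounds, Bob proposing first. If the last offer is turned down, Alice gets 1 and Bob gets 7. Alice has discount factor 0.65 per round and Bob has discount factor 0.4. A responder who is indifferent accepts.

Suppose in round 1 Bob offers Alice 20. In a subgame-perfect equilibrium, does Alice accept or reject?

Reject

Round 4 (Alice proposes): Bob gets 7 if talks fail, so Alice offers 7 and keeps 33.
Round 3 (Bob proposes): Alice can get 33 next round, worth 0.65 × 33 = 21.45 now; Bob offers that and keeps 18.55.
Round 2 (Alice proposes): Bob can get 18.55 next round, worth 0.4 × 18.55 = 7.42 now. Alice offers 7.42 and keeps 40 − 7.42 = 32.58.
So by rejecting in round 1, Alice gets 32.58 next round, worth 0.65 × 32.58 = 21.177 now.
Offer 20 < 21.177, so Alice rejects.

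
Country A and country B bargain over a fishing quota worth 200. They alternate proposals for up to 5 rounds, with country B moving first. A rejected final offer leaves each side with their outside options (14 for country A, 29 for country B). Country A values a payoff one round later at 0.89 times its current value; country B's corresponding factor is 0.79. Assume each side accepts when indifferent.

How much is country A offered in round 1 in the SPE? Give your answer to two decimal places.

70.58

Solve by backward induction from round 5.
Round 5 (country B proposes): country A gets 14 if talks fail, so country B offers 14 and keeps 186.
Round 4 (country A proposes): country B can get 186 next round, worth 0.79 × 186 = 146.94 now, so country A offers 146.94, keeping 53.06.
Round 3 (country B proposes): country A can get 53.06 next round, worth 0.89 × 53.06 = 47.2234 now, so country B offers 47.2234, keeping 152.7766.
Round 2 (country A proposes): country B can get 152.7766 next round, worth 0.79 × 152.7766 = 120.693514 now, so country A offers 120.693514, keeping 79.306486.
Round 1 (country B proposes): country A can get 79.306486 next round, worth 0.89 × 79.306486 = 70.58277254 now, so country B offers 70.58277254, keeping 129.41722746.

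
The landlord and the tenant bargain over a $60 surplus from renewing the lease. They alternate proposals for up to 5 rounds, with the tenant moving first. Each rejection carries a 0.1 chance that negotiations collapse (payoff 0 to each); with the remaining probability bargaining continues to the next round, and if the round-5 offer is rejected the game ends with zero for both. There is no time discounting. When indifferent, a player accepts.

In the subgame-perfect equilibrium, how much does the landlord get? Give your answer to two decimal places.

By backward induction:
Round 5 (the tenant proposes): the landlord will accept anything ≥ 0, so the tenant offers 0 and keeps 60.
Round 4 (the landlord proposes): rejecting gives the tenant an expected 0.9 × 60 = 54; the landlord offers that and keeps 6.
Round 3 (the tenant proposes): rejecting gives the landlord an expected 0.9 × 6 = 5.4. The tenant offers 5.4 and keeps 60 − 5.4 = 54.6.
Round 2 (the landlord proposes): rejecting gives the tenant an expected 0.9 × 54.6 = 49.14. The landlord offers 49.14 and keeps 60 − 49.14 = 10.86.
Round 1 (the tenant proposes): rejecting gives the landlord an expected 0.9 × 10.86 = 9.774; the tenant offers that and keeps 50.226.

9.77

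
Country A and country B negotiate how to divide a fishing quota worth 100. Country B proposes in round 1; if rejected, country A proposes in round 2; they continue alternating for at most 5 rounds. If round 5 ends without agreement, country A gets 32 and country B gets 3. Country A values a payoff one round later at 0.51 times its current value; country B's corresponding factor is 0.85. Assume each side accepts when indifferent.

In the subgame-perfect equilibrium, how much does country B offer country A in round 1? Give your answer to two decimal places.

Round 5 (country B proposes): country A gets 32 if talks fail, so country B offers 32 and keeps 68.
Round 4 (country A proposes): country B can get 68 next round, worth 0.85 × 68 = 57.8 now. Country A offers 57.8 and keeps 100 − 57.8 = 42.2.
Round 3 (country B proposes): country A can get 42.2 next round, worth 0.51 × 42.2 = 21.522 now, so country B offers 21.522, keeping 78.478.
Round 2 (country A proposes): country B can get 78.478 next round, worth 0.85 × 78.478 = 66.7063 now. Country A offers 66.7063 and keeps 100 − 66.7063 = 33.2937.
Round 1 (country B proposes): country A can get 33.2937 next round, worth 0.51 × 33.2937 = 16.979787 now, so country B offers 16.979787, keeping 83.020213.

16.98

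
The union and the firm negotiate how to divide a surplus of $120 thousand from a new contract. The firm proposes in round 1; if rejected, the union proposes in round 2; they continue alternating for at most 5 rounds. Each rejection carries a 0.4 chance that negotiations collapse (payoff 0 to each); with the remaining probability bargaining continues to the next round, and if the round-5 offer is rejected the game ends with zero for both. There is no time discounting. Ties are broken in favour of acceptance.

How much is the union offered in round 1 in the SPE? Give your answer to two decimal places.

By backward induction:
Round 5 (the firm proposes): rejection yields 0 for the union; the firm offers 0 and keeps 120.
Round 4 (the union proposes): rejecting gives the firm an expected 0.6 × 120 = 72. The union offers 72 and keeps 120 − 72 = 48.
Round 3 (the firm proposes): rejecting gives the union an expected 0.6 × 48 = 28.8, so the firm offers 28.8, keeping 91.2.
Round 2 (the union proposes): rejecting gives the firm an expected 0.6 × 91.2 = 54.72, so the union offers 54.72, keeping 65.28.
Round 1 (the firm proposes): rejecting gives the union an expected 0.6 × 65.28 = 39.168, so the firm offers 39.168, keeping 80.832.

39.17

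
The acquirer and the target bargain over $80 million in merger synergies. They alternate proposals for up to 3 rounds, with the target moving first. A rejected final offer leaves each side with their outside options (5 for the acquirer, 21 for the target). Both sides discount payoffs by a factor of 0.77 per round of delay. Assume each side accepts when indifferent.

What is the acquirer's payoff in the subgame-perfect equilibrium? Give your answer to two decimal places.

Round 3 (the target proposes): the acquirer gets 5 if talks fail, so the target offers 5 and keeps 75.
Round 2 (the acquirer proposes): the target can get 75 next round, worth 0.77 × 75 = 57.75 now. The acquirer offers 57.75 and keeps 80 − 57.75 = 22.25.
Round 1 (the target proposes): the acquirer can get 22.25 next round, worth 0.77 × 22.25 = 17.1325 now; the target offers that and keeps 62.8675.

17.13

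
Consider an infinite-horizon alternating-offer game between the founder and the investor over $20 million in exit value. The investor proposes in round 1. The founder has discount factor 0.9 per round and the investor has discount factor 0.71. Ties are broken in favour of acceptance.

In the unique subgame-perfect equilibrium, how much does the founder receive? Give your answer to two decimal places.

14.46

When the investor proposes, the founder accepts any offer worth at least 0.9 times what the founder would get by proposing next round; and vice versa.
This gives x = 20 − 0.9y and y = 20 − 0.71x, where x and y are each side's share when it proposes.
Hence (1 − 0.9·0.71)x = 20(1 − 0.9), i.e. 0.361·x = 2.
x ≈ 5.5402; the founder's share is 20 − x ≈ 14.4598.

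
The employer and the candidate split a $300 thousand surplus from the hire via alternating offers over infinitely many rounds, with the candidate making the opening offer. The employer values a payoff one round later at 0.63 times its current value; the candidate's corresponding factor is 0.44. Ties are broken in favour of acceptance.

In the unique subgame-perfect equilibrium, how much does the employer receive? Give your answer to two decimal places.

146.43

In a stationary SPE each proposer offers the other exactly their discounted continuation value.
If the candidate keeps x when proposing and the employer keeps y when proposing, then x = 300 − 0.63y and y = 300 − 0.44x.
Solving: x = 300(1 − 0.63) / (1 − 0.44·0.63) = 111 / 0.7228 ≈ 153.5695.
The employer gets 300 − 153.5695 ≈ 146.4305.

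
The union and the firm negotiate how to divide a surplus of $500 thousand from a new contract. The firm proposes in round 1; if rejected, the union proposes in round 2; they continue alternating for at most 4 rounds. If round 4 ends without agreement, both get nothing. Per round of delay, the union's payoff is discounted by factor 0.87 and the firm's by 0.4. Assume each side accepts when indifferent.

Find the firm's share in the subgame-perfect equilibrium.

By backward induction:
Round 4 (the union proposes): rejection yields 0 for the firm; the union offers 0 and keeps 500.
Round 3 (the firm proposes): the union can get 500 next round, worth 0.87 × 500 = 435 now. The firm offers 435 and keeps 500 − 435 = 65.
Round 2 (the union proposes): the firm can get 65 next round, worth 0.4 × 65 = 26 now; the union offers that and keeps 474.
Round 1 (the firm proposes): the union can get 474 next round, worth 0.87 × 474 = 412.38 now. The firm offers 412.38 and keeps 500 − 412.38 = 87.62.

87.62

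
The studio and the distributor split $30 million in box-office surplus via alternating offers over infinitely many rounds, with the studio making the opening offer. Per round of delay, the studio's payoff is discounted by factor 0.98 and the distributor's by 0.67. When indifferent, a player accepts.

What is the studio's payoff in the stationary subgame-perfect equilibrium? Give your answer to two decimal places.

In a stationary SPE each proposer offers the other exactly their discounted continuation value.
If the studio keeps x when proposing and the distributor keeps y when proposing, then x = 30 − 0.67y and y = 30 − 0.98x.
Solving: x = 30(1 − 0.67) / (1 − 0.98·0.67) = 9.9 / 0.3434 ≈ 28.8294.
The distributor gets 30 − 28.8294 ≈ 1.1706.

28.83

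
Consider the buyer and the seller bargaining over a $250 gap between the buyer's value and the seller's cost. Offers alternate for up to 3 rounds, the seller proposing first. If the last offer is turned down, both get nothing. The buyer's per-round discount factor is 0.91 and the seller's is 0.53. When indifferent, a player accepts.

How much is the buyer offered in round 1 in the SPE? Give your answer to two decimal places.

106.93

Round 3 (the seller proposes): rejection yields 0 for the buyer; the seller offers 0 and keeps 250.
Round 2 (the buyer proposes): the seller can get 250 next round, worth 0.53 × 250 = 132.5 now. The buyer offers 132.5 and keeps 250 − 132.5 = 117.5.
Round 1 (the seller proposes): the buyer can get 117.5 next round, worth 0.91 × 117.5 = 106.925 now. The seller offers 106.925 and keeps 250 − 106.925 = 143.075.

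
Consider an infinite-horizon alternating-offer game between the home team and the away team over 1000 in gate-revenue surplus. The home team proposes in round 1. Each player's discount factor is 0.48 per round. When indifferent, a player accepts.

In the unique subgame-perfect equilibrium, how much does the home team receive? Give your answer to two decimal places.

In a stationary SPE each proposer offers the other exactly their discounted continuation value.
If the home team keeps x when proposing and the away team keeps y when proposing, then x = 1000 − 0.48y and y = 1000 − 0.48x.
Solving: x = 1000(1 − 0.48) / (1 − 0.48·0.48) = 520 / 0.7696 ≈ 675.6757.
The away team gets 1000 − 675.6757 ≈ 324.3243.

675.68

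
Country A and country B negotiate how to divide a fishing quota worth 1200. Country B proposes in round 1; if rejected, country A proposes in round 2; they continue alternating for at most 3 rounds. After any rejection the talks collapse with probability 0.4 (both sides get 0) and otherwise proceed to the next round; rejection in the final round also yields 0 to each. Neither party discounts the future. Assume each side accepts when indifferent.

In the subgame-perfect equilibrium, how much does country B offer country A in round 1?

By backward induction:
Round 3 (country B proposes): rejection yields 0 for country A; country B offers 0 and keeps 1200.
Round 2 (country A proposes): rejecting gives country B an expected 0.6 × 1200 = 720, so country A offers 720, keeping 480.
Round 1 (country B proposes): rejecting gives country A an expected 0.6 × 480 = 288. Country B offers 288 and keeps 1200 − 288 = 912.

288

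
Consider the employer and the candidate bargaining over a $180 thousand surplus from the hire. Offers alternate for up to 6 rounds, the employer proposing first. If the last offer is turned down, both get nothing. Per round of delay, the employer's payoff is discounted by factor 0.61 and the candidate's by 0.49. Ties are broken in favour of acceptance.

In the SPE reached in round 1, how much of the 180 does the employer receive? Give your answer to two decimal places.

Work backward from the last round.
Round 6 (the candidate proposes): rejection yields 0 for the employer; the candidate offers 0 and keeps 180.
Round 5 (the employer proposes): the candidate can get 180 next round, worth 0.49 × 180 = 88.2 now, so the employer offers 88.2, keeping 91.8.
Round 4 (the candidate proposes): the employer can get 91.8 next round, worth 0.61 × 91.8 = 55.998 now; the candidate offers that and keeps 124.002.
Round 3 (the employer proposes): the candidate can get 124.002 next round, worth 0.49 × 124.002 = 60.76098 now, so the employer offers 60.76098, keeping 119.23902.
Round 2 (the candidate proposes): the employer can get 119.23902 next round, worth 0.61 × 119.23902 = 72.7358022 now. The candidate offers 72.7358022 and keeps 180 − 72.7358022 = 107.2641978.
Round 1 (the employer proposes): the candidate can get 107.2641978 next round, worth 0.49 × 107.2641978 = 52.559456922 now; the employer offers that and keeps 127.440543078.

127.44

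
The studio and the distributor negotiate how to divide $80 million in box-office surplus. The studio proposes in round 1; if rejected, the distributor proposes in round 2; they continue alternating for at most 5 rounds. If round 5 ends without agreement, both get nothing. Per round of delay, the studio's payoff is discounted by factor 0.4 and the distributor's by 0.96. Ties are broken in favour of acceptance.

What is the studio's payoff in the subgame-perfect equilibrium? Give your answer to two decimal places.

Round 5 (the studio proposes): the distributor will accept anything ≥ 0, so the studio offers 0 and keeps 80.
Round 4 (the distributor proposes): the studio can get 80 next round, worth 0.4 × 80 = 32 now. The distributor offers 32 and keeps 80 − 32 = 48.
Round 3 (the studio proposes): the distributor can get 48 next round, worth 0.96 × 48 = 46.08 now; the studio offers that and keeps 33.92.
Round 2 (the distributor proposes): the studio can get 33.92 next round, worth 0.4 × 33.92 = 13.568 now; the distributor offers that and keeps 66.432.
Round 1 (the studio proposes): the distributor can get 66.432 next round, worth 0.96 × 66.432 = 63.77472 now, so the studio offers 63.77472, keeping 16.22528.

16.23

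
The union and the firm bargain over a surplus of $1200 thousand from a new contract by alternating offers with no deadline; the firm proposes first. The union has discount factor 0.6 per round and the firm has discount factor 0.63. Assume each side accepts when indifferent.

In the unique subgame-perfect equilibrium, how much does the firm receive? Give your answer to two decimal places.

771.70

When the firm proposes, the union accepts any offer worth at least 0.6 times what the union would get by proposing next round; and vice versa.
This gives x = 1200 − 0.6y and y = 1200 − 0.63x, where x and y are each side's share when it proposes.
Hence (1 − 0.6·0.63)x = 1200(1 − 0.6), i.e. 0.622·x = 480.
x ≈ 771.7042; the union's share is 1200 − x ≈ 428.2958.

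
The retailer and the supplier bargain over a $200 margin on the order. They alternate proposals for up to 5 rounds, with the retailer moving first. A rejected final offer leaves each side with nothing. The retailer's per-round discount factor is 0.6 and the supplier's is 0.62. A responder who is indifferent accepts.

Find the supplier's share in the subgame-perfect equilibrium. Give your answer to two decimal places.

Round 5 (the retailer proposes): rejection yields 0 for the supplier; the retailer offers 0 and keeps 200.
Round 4 (the supplier proposes): the retailer can get 200 next round, worth 0.6 × 200 = 120 now. The supplier offers 120 and keeps 200 − 120 = 80.
Round 3 (the retailer proposes): the supplier can get 80 next round, worth 0.62 × 80 = 49.6 now, so the retailer offers 49.6, keeping 150.4.
Round 2 (the supplier proposes): the retailer can get 150.4 next round, worth 0.6 × 150.4 = 90.24 now, so the supplier offers 90.24, keeping 109.76.
Round 1 (the retailer proposes): the supplier can get 109.76 next round, worth 0.62 × 109.76 = 68.0512 now, so the retailer offers 68.0512, keeping 131.9488.

68.05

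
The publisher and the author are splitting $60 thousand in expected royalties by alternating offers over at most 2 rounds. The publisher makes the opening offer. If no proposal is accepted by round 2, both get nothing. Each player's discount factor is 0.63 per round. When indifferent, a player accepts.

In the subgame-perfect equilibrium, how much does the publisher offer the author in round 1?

Round 2 (the author proposes): rejection yields 0 for the publisher; the author offers 0 and keeps 60.
Round 1 (the publisher proposes): the author can get 60 next round, worth 0.63 × 60 = 37.8 now; the publisher offers that and keeps 22.2.

37.8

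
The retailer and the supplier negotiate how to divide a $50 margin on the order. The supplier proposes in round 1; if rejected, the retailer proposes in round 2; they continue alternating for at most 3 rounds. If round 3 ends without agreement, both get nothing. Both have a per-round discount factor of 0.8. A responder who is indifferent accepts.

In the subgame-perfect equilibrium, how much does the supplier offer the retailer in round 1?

8

Round 3 (the supplier proposes): the retailer will accept anything ≥ 0, so the supplier offers 0 and keeps 50.
Round 2 (the retailer proposes): the supplier can get 50 next round, worth 0.8 × 50 = 40 now, so the retailer offers 40, keeping 10.
Round 1 (the supplier proposes): the retailer can get 10 next round, worth 0.8 × 10 = 8 now; the supplier offers that and keeps 42.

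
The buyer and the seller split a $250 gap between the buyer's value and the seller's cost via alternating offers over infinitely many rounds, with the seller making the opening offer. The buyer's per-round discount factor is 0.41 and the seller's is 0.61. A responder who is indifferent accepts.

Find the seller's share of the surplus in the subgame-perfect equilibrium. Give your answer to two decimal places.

In a stationary SPE each proposer offers the other exactly their discounted continuation value.
If the seller keeps x when proposing and the buyer keeps y when proposing, then x = 250 − 0.41y and y = 250 − 0.61x.
Solving: x = 250(1 − 0.41) / (1 − 0.61·0.41) = 147.5 / 0.7499 ≈ 196.6929.
The buyer gets 250 − 196.6929 ≈ 53.3071.

196.69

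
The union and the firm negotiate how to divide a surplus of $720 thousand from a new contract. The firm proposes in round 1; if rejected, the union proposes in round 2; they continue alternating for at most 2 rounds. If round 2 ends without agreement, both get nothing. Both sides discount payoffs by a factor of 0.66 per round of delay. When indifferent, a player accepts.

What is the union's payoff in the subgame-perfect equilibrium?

Work backward from the last round.
Round 2 (the union proposes): rejection yields 0 for the firm; the union offers 0 and keeps 720.
Round 1 (the firm proposes): the union can get 720 next round, worth 0.66 × 720 = 475.2 now. The firm offers 475.2 and keeps 720 − 475.2 = 244.8.

475.2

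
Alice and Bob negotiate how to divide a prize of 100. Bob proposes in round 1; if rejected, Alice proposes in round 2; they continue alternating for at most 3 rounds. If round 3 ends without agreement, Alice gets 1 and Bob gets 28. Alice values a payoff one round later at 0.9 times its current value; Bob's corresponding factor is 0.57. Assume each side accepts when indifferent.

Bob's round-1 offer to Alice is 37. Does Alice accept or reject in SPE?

Reject

Round 3 (Bob proposes): Alice gets 1 if talks fail, so Bob offers 1 and keeps 99.
Round 2 (Alice proposes): Bob can get 99 next round, worth 0.57 × 99 = 56.43 now. Alice offers 56.43 and keeps 100 − 56.43 = 43.57.
So by rejecting in round 1, Alice gets 43.57 next round, worth 0.9 × 43.57 = 39.213 now.
Offer 37 < 39.213, so Alice rejects.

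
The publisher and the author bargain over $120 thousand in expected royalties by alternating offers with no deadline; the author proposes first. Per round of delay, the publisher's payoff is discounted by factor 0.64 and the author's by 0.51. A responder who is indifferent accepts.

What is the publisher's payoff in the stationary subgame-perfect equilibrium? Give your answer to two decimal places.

55.87

When the author proposes, the publisher accepts any offer worth at least 0.64 times what the publisher would get by proposing next round; and vice versa.
This gives x = 120 − 0.64y and y = 120 − 0.51x, where x and y are each side's share when it proposes.
Hence (1 − 0.64·0.51)x = 120(1 − 0.64), i.e. 0.6736·x = 43.2.
x ≈ 64.1330; the publisher's share is 120 − x ≈ 55.8670.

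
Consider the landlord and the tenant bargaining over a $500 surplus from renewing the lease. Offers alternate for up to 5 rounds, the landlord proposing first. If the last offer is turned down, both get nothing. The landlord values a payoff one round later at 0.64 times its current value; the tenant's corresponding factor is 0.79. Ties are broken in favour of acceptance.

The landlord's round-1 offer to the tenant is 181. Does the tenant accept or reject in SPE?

Work out the tenant's continuation value if the offer is rejected.
Round 5 (the landlord proposes): rejection yields 0 for the tenant; the landlord offers 0 and keeps 500.
Round 4 (the tenant proposes): the landlord can get 500 next round, worth 0.64 × 500 = 320 now; the tenant offers that and keeps 180.
Round 3 (the landlord proposes): the tenant can get 180 next round, worth 0.79 × 180 = 142.2 now; the landlord offers that and keeps 357.8.
Round 2 (the tenant proposes): the landlord can get 357.8 next round, worth 0.64 × 357.8 = 228.992 now. The tenant offers 228.992 and keeps 500 − 228.992 = 271.008.
So by rejecting in round 1, the tenant gets 271.008 next round, worth 0.79 × 271.008 = 214.09632 now.
Offer 181 < 214.09632, so the tenant rejects.

Reject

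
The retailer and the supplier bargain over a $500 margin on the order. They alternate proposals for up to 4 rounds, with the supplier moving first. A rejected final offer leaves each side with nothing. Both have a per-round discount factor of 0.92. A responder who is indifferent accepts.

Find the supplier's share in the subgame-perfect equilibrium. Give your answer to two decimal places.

73.86

Round 4 (the retailer proposes): rejection yields 0 for the supplier; the retailer offers 0 and keeps 500.
Round 3 (the supplier proposes): the retailer can get 500 next round, worth 0.92 × 500 = 460 now, so the supplier offers 460, keeping 40.
Round 2 (the retailer proposes): the supplier can get 40 next round, worth 0.92 × 40 = 36.8 now. The retailer offers 36.8 and keeps 500 − 36.8 = 463.2.
Round 1 (the supplier proposes): the retailer can get 463.2 next round, worth 0.92 × 463.2 = 426.144 now. The supplier offers 426.144 and keeps 500 − 426.144 = 73.856.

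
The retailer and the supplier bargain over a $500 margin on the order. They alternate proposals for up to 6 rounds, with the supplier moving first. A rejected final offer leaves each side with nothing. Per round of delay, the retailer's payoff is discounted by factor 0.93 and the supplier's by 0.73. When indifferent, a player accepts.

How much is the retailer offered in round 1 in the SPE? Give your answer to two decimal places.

Solve by backward induction from round 6.
Round 6 (the retailer proposes): the supplier will accept anything ≥ 0, so the retailer offers 0 and keeps 500.
Round 5 (the supplier proposes): the retailer can get 500 next round, worth 0.93 × 500 = 465 now; the supplier offers that and keeps 35.
Round 4 (the retailer proposes): the supplier can get 35 next round, worth 0.73 × 35 = 25.55 now, so the retailer offers 25.55, keeping 474.45.
Round 3 (the supplier proposes): the retailer can get 474.45 next round, worth 0.93 × 474.45 = 441.2385 now. The supplier offers 441.2385 and keeps 500 − 441.2385 = 58.7615.
Round 2 (the retailer proposes): the supplier can get 58.7615 next round, worth 0.73 × 58.7615 = 42.895895 now, so the retailer offers 42.895895, keeping 457.104105.
Round 1 (the supplier proposes): the retailer can get 457.104105 next round, worth 0.93 × 457.104105 = 425.10681765 now; the supplier offers that and keeps 74.89318235.

425.11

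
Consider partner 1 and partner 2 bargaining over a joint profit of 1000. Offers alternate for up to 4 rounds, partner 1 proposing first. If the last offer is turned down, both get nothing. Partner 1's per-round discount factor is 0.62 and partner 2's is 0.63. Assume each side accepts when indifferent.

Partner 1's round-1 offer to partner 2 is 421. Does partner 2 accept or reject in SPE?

Round 4 (partner 2 proposes): rejection yields 0 for partner 1; partner 2 offers 0 and keeps 1000.
Round 3 (partner 1 proposes): partner 2 can get 1000 next round, worth 0.63 × 1000 = 630 now, so partner 1 offers 630, keeping 370.
Round 2 (partner 2 proposes): partner 1 can get 370 next round, worth 0.62 × 370 = 229.4 now; partner 2 offers that and keeps 770.6.
So by rejecting in round 1, partner 2 gets 770.6 next round, worth 0.63 × 770.6 = 485.478 now.
Offer 421 < 485.478, so partner 2 rejects.

Reject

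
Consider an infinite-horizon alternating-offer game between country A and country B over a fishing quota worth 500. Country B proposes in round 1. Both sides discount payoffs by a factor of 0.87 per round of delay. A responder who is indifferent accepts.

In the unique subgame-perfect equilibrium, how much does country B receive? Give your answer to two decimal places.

When country B proposes, country A accepts any offer worth at least 0.87 times what country A would get by proposing next round; and vice versa.
This gives x = 500 − 0.87y and y = 500 − 0.87x, where x and y are each side's share when it proposes.
Hence (1 − 0.87·0.87)x = 500(1 − 0.87), i.e. 0.2431·x = 65.
x ≈ 267.3797; country A's share is 500 − x ≈ 232.6203.

267.38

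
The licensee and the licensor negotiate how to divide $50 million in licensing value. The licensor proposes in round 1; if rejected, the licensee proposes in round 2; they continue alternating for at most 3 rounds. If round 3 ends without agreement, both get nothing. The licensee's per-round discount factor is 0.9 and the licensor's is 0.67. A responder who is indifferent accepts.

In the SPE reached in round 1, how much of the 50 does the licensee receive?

14.85

Round 3 (the licensor proposes): the licensee will accept anything ≥ 0, so the licensor offers 0 and keeps 50.
Round 2 (the licensee proposes): the licensor can get 50 next round, worth 0.67 × 50 = 33.5 now; the licensee offers that and keeps 16.5.
Round 1 (the licensor proposes): the licensee can get 16.5 next round, worth 0.9 × 16.5 = 14.85 now, so the licensor offers 14.85, keeping 35.15.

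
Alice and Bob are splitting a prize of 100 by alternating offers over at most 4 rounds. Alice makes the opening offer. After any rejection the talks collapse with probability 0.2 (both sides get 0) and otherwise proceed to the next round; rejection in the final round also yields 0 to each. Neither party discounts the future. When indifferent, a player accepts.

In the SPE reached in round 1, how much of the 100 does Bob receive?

By backward induction:
Round 4 (Bob proposes): Alice will accept anything ≥ 0, so Bob offers 0 and keeps 100.
Round 3 (Alice proposes): rejecting gives Bob an expected 0.8 × 100 = 80, so Alice offers 80, keeping 20.
Round 2 (Bob proposes): rejecting gives Alice an expected 0.8 × 20 = 16; Bob offers that and keeps 84.
Round 1 (Alice proposes): rejecting gives Bob an expected 0.8 × 84 = 67.2. Alice offers 67.2 and keeps 100 − 67.2 = 32.8.

67.2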